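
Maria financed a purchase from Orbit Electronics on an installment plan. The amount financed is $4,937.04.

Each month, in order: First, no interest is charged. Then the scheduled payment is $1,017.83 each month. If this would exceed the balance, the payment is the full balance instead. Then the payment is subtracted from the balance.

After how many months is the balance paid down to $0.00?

Month 1: $4,937.04 − $1,017.83 → $3,919.21
Month 2: $3,919.21 − $1,017.83 → $2,901.38
Month 3: $2,901.38 − $1,017.83 → $1,883.55
Month 4: $1,883.55 − $1,017.83 → $865.72
Month 5: $865.72 − $865.72 → $0.00
Balance reaches $0.00 in month 5.

5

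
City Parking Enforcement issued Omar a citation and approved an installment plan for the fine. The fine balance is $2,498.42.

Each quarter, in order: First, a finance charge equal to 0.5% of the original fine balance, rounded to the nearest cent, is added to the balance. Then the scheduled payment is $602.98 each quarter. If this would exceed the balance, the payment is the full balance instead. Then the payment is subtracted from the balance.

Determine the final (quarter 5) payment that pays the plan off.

$148.95

Quarter 1: $2,498.42 +$12.49 interest = $2,510.91; pay $602.98 → $1,907.93
Quarter 2: $1,907.93 +$12.49 interest = $1,920.42; pay $602.98 → $1,317.44
Quarter 3: $1,317.44 +$12.49 interest = $1,329.93; pay $602.98 → $726.95
Quarter 4: $726.95 +$12.49 interest = $739.44; pay $602.98 → $136.46
Quarter 5: $136.46 +$12.49 interest = $148.95; pay $148.95 → $0.00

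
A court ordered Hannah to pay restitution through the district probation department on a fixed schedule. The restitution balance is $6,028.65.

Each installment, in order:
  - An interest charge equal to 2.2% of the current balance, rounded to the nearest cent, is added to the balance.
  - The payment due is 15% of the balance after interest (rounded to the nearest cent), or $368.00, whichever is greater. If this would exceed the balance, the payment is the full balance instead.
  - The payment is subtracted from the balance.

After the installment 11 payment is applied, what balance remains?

Installment 1: $6,028.65 +$132.63 interest = $6,161.28; pay $924.19 → $5,237.09
Installment 2: $5,237.09 +$115.22 interest = $5,352.31; pay $802.85 → $4,549.46
Installment 3: $4,549.46 +$100.09 interest = $4,649.55; pay $697.43 → $3,952.12
Installment 4: $3,952.12 +$86.95 interest = $4,039.07; pay $605.86 → $3,433.21
Installment 5: $3,433.21 +$75.53 interest = $3,508.74; pay $526.31 → $2,982.43
Installment 6: $2,982.43 +$65.61 interest = $3,048.04; pay $457.21 → $2,590.83
Installment 7: $2,590.83 +$57.00 interest = $2,647.83; pay $397.17 → $2,250.66
Installment 8: $2,250.66 +$49.51 interest = $2,300.17; pay $368.00 → $1,932.17
Installment 9: $1,932.17 +$42.51 interest = $1,974.68; pay $368.00 → $1,606.68
Installment 10: $1,606.68 +$35.35 interest = $1,642.03; pay $368.00 → $1,274.03
Installment 11: $1,274.03 +$28.03 interest = $1,302.06; pay $368.00 → $934.06

$934.06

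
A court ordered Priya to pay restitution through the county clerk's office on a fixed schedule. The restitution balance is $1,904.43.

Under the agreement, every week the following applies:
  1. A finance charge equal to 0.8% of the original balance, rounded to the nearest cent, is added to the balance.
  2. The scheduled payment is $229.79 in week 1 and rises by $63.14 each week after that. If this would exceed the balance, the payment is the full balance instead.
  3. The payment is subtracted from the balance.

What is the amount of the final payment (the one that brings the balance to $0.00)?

# | Opening | Interest | Payment | End bal
1 | $1,904.43 | $15.24 | $229.79 | $1,689.88
2 | $1,689.88 | $15.24 | $292.93 | $1,412.19
3 | $1,412.19 | $15.24 | $356.07 | $1,071.36
4 | $1,071.36 | $15.24 | $419.21 | $667.39
5 | $667.39 | $15.24 | $482.35 | $200.28
6 | $200.28 | $15.24 | $215.52 | $0.00

$215.52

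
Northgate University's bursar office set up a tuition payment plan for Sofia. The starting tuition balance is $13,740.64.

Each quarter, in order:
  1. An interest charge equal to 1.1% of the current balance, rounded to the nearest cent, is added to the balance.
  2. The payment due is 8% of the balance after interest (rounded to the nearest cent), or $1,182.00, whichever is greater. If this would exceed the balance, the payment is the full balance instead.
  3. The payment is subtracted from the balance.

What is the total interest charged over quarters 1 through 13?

$1,043.75

Quarter 1: $13,740.64 +$151.15 interest = $13,891.79; pay $1,182.00 → $12,709.79
Quarter 2: $12,709.79 +$139.81 interest = $12,849.60; pay $1,182.00 → $11,667.60
Quarter 3: $11,667.60 +$128.34 interest = $11,795.94; pay $1,182.00 → $10,613.94
Quarter 4: $10,613.94 +$116.75 interest = $10,730.69; pay $1,182.00 → $9,548.69
Quarter 5: $9,548.69 +$105.04 interest = $9,653.73; pay $1,182.00 → $8,471.73
Quarter 6: $8,471.73 +$93.19 interest = $8,564.92; pay $1,182.00 → $7,382.92
Quarter 7: $7,382.92 +$81.21 interest = $7,464.13; pay $1,182.00 → $6,282.13
Quarter 8: $6,282.13 +$69.10 interest = $6,351.23; pay $1,182.00 → $5,169.23
Quarter 9: $5,169.23 +$56.86 interest = $5,226.09; pay $1,182.00 → $4,044.09
Quarter 10: $4,044.09 +$44.48 interest = $4,088.57; pay $1,182.00 → $2,906.57
Quarter 11: $2,906.57 +$31.97 interest = $2,938.54; pay $1,182.00 → $1,756.54
Quarter 12: $1,756.54 +$19.32 interest = $1,775.86; pay $1,182.00 → $593.86
Quarter 13: $593.86 +$6.53 interest = $600.39; pay $600.39 → $0.00
Total interest: $151.15 + $139.81 + $128.34 + $116.75 + $105.04 + $93.19 + $81.21 + $69.10 + $56.86 + $44.48 + $31.97 + $19.32 + $6.53 = $1,043.75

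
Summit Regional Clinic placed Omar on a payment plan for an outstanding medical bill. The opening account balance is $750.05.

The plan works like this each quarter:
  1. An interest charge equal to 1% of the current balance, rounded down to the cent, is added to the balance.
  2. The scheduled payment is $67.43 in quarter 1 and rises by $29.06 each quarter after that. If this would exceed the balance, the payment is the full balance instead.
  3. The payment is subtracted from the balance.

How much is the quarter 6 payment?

$152.31

# | Opening | Interest | Payment | End bal
1 | $750.05 | $7.50 | $67.43 | $690.12
2 | $690.12 | $6.90 | $96.49 | $600.53
3 | $600.53 | $6.00 | $125.55 | $480.98
4 | $480.98 | $4.80 | $154.61 | $331.17
5 | $331.17 | $3.31 | $183.67 | $150.81
6 | $150.81 | $1.50 | $152.31 | $0.00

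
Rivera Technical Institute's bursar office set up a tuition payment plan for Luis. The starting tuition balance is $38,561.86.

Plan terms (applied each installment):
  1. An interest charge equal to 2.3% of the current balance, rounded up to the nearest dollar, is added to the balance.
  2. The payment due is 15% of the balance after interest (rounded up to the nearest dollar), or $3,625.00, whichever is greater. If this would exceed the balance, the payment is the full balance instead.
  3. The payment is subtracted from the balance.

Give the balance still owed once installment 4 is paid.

Installment 1: opening $38,561.86; interest $887.00 → $39,448.86; payment $5,918.00; balance $33,530.86
Installment 2: opening $33,530.86; interest $772.00 → $34,302.86; payment $5,146.00; balance $29,156.86
Installment 3: opening $29,156.86; interest $671.00 → $29,827.86; payment $4,475.00; balance $25,352.86
Installment 4: opening $25,352.86; interest $584.00 → $25,936.86; payment $3,891.00; balance $22,045.86

$22,045.86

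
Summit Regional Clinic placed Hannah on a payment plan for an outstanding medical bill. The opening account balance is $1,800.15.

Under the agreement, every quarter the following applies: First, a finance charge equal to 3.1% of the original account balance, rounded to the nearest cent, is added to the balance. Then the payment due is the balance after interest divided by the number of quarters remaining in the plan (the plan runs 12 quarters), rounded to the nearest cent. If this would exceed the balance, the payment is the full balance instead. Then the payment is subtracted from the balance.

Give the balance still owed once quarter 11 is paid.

$267.37

Quarter 1: opening $1,800.15; interest $55.80 → $1,855.95; payment $154.66; balance $1,701.29
Quarter 2: opening $1,701.29; interest $55.80 → $1,757.09; payment $159.74; balance $1,597.35
Quarter 3: opening $1,597.35; interest $55.80 → $1,653.15; payment $165.32; balance $1,487.83
Quarter 4: opening $1,487.83; interest $55.80 → $1,543.63; payment $171.51; balance $1,372.12
Quarter 5: opening $1,372.12; interest $55.80 → $1,427.92; payment $178.49; balance $1,249.43
Quarter 6: opening $1,249.43; interest $55.80 → $1,305.23; payment $186.46; balance $1,118.77
Quarter 7: opening $1,118.77; interest $55.80 → $1,174.57; payment $195.76; balance $978.81
Quarter 8: opening $978.81; interest $55.80 → $1,034.61; payment $206.92; balance $827.69
Quarter 9: opening $827.69; interest $55.80 → $883.49; payment $220.87; balance $662.62
Quarter 10: opening $662.62; interest $55.80 → $718.42; payment $239.47; balance $478.95
Quarter 11: opening $478.95; interest $55.80 → $534.75; payment $267.38; balance $267.37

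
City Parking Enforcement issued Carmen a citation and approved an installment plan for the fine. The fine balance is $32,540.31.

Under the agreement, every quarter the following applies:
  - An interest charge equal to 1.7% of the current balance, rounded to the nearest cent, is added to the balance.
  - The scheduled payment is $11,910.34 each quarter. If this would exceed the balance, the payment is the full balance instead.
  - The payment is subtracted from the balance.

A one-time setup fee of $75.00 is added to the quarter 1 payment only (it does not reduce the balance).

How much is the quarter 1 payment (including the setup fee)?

$11,985.34

# | Opening | Interest | Payment | Fee | End bal
1 | $32,540.31 | $553.19 | $11,910.34 | $75.00 | $21,183.16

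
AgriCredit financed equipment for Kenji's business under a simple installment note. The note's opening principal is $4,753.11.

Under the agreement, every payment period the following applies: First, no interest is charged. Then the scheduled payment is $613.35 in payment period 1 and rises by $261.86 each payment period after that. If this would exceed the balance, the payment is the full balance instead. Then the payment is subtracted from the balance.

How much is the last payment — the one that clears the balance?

# | Opening | Payment | End bal
1 | $4,753.11 | $613.35 | $4,139.76
2 | $4,139.76 | $875.21 | $3,264.55
3 | $3,264.55 | $1,137.07 | $2,127.48
4 | $2,127.48 | $1,398.93 | $728.55
5 | $728.55 | $728.55 | $0.00

$728.55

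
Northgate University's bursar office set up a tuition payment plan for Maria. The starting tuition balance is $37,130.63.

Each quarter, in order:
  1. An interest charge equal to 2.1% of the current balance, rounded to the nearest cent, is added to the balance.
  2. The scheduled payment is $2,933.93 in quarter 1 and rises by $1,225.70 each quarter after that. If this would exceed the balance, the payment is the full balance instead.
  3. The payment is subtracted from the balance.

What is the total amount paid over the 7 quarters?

Quarter 1: opening $37,130.63; interest $779.74 → $37,910.37; payment $2,933.93; balance $34,976.44
Quarter 2: opening $34,976.44; interest $734.51 → $35,710.95; payment $4,159.63; balance $31,551.32
Quarter 3: opening $31,551.32; interest $662.58 → $32,213.90; payment $5,385.33; balance $26,828.57
Quarter 4: opening $26,828.57; interest $563.40 → $27,391.97; payment $6,611.03; balance $20,780.94
Quarter 5: opening $20,780.94; interest $436.40 → $21,217.34; payment $7,836.73; balance $13,380.61
Quarter 6: opening $13,380.61; interest $280.99 → $13,661.60; payment $9,062.43; balance $4,599.17
Quarter 7: opening $4,599.17; interest $96.58 → $4,695.75; payment $4,695.75; balance $0.00
Total paid: $40,684.83

$40,684.83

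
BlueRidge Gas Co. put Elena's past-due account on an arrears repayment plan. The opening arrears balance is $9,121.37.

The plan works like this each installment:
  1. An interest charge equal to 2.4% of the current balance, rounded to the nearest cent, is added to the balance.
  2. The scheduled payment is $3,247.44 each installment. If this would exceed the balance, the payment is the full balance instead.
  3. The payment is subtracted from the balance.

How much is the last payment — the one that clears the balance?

Installment 1: opening $9,121.37; interest $218.91 → $9,340.28; payment $3,247.44; balance $6,092.84
Installment 2: opening $6,092.84; interest $146.23 → $6,239.07; payment $3,247.44; balance $2,991.63
Installment 3: opening $2,991.63; interest $71.80 → $3,063.43; payment $3,063.43; balance $0.00

$3,063.43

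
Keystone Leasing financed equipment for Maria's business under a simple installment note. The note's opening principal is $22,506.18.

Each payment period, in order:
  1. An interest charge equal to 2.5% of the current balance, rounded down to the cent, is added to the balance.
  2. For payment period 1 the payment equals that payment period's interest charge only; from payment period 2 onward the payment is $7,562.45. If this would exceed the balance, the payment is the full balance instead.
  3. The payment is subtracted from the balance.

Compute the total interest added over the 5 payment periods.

$1,745.66

# | Opening | Interest | Payment | End bal
1 | $22,506.18 | $562.65 | $562.65 | $22,506.18
2 | $22,506.18 | $562.65 | $7,562.45 | $15,506.38
3 | $15,506.38 | $387.65 | $7,562.45 | $8,331.58
4 | $8,331.58 | $208.28 | $7,562.45 | $977.41
5 | $977.41 | $24.43 | $1,001.84 | $0.00
Total interest: $562.65 + $562.65 + $387.65 + $208.28 + $24.43 = $1,745.66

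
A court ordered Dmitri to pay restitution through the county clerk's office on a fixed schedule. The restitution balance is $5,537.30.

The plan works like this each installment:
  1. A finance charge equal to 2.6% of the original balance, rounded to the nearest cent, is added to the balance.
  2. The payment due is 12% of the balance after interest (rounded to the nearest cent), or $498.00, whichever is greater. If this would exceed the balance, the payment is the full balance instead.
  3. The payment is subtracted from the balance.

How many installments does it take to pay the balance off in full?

Installment 1: $5,537.30 +$143.97 interest = $5,681.27; pay $681.75 → $4,999.52
Installment 2: $4,999.52 +$143.97 interest = $5,143.49; pay $617.22 → $4,526.27
Installment 3: $4,526.27 +$143.97 interest = $4,670.24; pay $560.43 → $4,109.81
Installment 4: $4,109.81 +$143.97 interest = $4,253.78; pay $510.45 → $3,743.33
Installment 5: $3,743.33 +$143.97 interest = $3,887.30; pay $498.00 → $3,389.30
Installment 6: $3,389.30 +$143.97 interest = $3,533.27; pay $498.00 → $3,035.27
Installment 7: $3,035.27 +$143.97 interest = $3,179.24; pay $498.00 → $2,681.24
Installment 8: $2,681.24 +$143.97 interest = $2,825.21; pay $498.00 → $2,327.21
Installment 9: $2,327.21 +$143.97 interest = $2,471.18; pay $498.00 → $1,973.18
Installment 10: $1,973.18 +$143.97 interest = $2,117.15; pay $498.00 → $1,619.15
Installment 11: $1,619.15 +$143.97 interest = $1,763.12; pay $498.00 → $1,265.12
Installment 12: $1,265.12 +$143.97 interest = $1,409.09; pay $498.00 → $911.09
Installment 13: $911.09 +$143.97 interest = $1,055.06; pay $498.00 → $557.06
Installment 14: $557.06 +$143.97 interest = $701.03; pay $498.00 → $203.03
Installment 15: $203.03 +$143.97 interest = $347.00; pay $347.00 → $0.00
Balance reaches $0.00 in installment 15.

15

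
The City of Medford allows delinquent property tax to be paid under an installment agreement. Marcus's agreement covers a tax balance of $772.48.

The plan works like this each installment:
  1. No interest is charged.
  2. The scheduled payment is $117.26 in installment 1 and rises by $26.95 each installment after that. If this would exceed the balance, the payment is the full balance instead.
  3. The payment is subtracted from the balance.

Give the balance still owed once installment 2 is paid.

$511.01

# | Opening | Payment | End bal
1 | $772.48 | $117.26 | $655.22
2 | $655.22 | $144.21 | $511.01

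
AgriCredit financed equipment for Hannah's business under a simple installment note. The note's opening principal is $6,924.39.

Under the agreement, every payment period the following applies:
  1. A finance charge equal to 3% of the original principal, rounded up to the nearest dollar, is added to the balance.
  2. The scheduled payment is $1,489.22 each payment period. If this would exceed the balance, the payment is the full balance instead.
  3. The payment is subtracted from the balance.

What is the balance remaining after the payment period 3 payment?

$3,080.73

Payment period 1: opening $6,924.39; interest $208.00 → $7,132.39; payment $1,489.22; balance $5,643.17
Payment period 2: opening $5,643.17; interest $208.00 → $5,851.17; payment $1,489.22; balance $4,361.95
Payment period 3: opening $4,361.95; interest $208.00 → $4,569.95; payment $1,489.22; balance $3,080.73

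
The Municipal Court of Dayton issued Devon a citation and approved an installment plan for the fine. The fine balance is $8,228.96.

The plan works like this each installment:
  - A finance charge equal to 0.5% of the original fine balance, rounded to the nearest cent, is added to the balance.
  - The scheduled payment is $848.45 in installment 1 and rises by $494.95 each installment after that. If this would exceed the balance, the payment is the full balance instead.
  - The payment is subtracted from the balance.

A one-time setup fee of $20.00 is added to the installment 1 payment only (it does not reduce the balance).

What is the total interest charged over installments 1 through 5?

Installment 1: opening $8,228.96; interest $41.14 → $8,270.10; payment $848.45 (+ $20.00 fee); balance $7,421.65
Installment 2: opening $7,421.65; interest $41.14 → $7,462.79; payment $1,343.40; balance $6,119.39
Installment 3: opening $6,119.39; interest $41.14 → $6,160.53; payment $1,838.35; balance $4,322.18
Installment 4: opening $4,322.18; interest $41.14 → $4,363.32; payment $2,333.30; balance $2,030.02
Installment 5: opening $2,030.02; interest $41.14 → $2,071.16; payment $2,071.16; balance $0.00
Total interest: $41.14 + $41.14 + $41.14 + $41.14 + $41.14 = $205.70

$205.70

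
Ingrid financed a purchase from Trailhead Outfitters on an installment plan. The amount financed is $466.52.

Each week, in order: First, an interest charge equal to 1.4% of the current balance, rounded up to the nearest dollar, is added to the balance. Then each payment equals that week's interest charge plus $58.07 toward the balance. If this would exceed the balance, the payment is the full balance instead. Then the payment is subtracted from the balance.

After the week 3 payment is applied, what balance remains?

Week 1: $466.52 +$7.00 interest = $473.52; pay $65.07 → $408.45
Week 2: $408.45 +$6.00 interest = $414.45; pay $64.07 → $350.38
Week 3: $350.38 +$5.00 interest = $355.38; pay $63.07 → $292.31

$292.31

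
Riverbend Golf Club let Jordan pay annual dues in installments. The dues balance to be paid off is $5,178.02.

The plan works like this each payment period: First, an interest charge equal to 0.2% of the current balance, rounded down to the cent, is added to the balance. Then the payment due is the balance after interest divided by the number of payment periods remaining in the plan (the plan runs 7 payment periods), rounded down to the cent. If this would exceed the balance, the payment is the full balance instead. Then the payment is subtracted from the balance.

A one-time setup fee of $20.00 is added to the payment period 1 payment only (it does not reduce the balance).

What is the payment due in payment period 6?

$748.63

Payment period 1: opening $5,178.02; interest $10.35 → $5,188.37; payment $741.19 (+ $20.00 fee); balance $4,447.18
Payment period 2: opening $4,447.18; interest $8.89 → $4,456.07; payment $742.67; balance $3,713.40
Payment period 3: opening $3,713.40; interest $7.42 → $3,720.82; payment $744.16; balance $2,976.66
Payment period 4: opening $2,976.66; interest $5.95 → $2,982.61; payment $745.65; balance $2,236.96
Payment period 5: opening $2,236.96; interest $4.47 → $2,241.43; payment $747.14; balance $1,494.29
Payment period 6: opening $1,494.29; interest $2.98 → $1,497.27; payment $748.63; balance $748.64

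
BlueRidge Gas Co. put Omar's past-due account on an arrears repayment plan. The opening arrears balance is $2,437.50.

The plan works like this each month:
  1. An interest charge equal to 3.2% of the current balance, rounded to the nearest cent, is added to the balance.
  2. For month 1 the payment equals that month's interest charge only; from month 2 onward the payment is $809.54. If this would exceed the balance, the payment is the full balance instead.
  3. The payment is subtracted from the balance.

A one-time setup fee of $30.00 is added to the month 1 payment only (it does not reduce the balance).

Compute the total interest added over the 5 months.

Month 1: opening $2,437.50; interest $78.00 → $2,515.50; payment $78.00 (+ $30.00 fee); balance $2,437.50
Month 2: opening $2,437.50; interest $78.00 → $2,515.50; payment $809.54; balance $1,705.96
Month 3: opening $1,705.96; interest $54.59 → $1,760.55; payment $809.54; balance $951.01
Month 4: opening $951.01; interest $30.43 → $981.44; payment $809.54; balance $171.90
Month 5: opening $171.90; interest $5.50 → $177.40; payment $177.40; balance $0.00
Total interest: $78.00 + $78.00 + $54.59 + $30.43 + $5.50 = $246.52

$246.52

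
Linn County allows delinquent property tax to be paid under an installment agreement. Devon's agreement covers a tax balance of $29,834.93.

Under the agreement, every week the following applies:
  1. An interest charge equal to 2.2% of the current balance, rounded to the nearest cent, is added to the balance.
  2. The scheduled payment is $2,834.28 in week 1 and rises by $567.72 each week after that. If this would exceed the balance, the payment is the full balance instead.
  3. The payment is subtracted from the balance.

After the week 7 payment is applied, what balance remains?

$1,176.64

Week 1: $29,834.93 +$656.37 interest = $30,491.30; pay $2,834.28 → $27,657.02
Week 2: $27,657.02 +$608.45 interest = $28,265.47; pay $3,402.00 → $24,863.47
Week 3: $24,863.47 +$547.00 interest = $25,410.47; pay $3,969.72 → $21,440.75
Week 4: $21,440.75 +$471.70 interest = $21,912.45; pay $4,537.44 → $17,375.01
Week 5: $17,375.01 +$382.25 interest = $17,757.26; pay $5,105.16 → $12,652.10
Week 6: $12,652.10 +$278.35 interest = $12,930.45; pay $5,672.88 → $7,257.57
Week 7: $7,257.57 +$159.67 interest = $7,417.24; pay $6,240.60 → $1,176.64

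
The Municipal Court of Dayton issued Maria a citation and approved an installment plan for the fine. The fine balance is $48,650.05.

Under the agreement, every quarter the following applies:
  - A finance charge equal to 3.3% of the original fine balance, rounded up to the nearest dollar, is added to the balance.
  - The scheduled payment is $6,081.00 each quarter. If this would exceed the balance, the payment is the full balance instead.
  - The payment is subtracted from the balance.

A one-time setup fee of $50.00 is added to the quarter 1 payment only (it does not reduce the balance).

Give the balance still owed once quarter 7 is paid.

Quarter 1: $48,650.05 +$1,606.00 interest = $50,256.05; pay $6,081.00 (+ $50.00 fee) → $44,175.05
Quarter 2: $44,175.05 +$1,606.00 interest = $45,781.05; pay $6,081.00 → $39,700.05
Quarter 3: $39,700.05 +$1,606.00 interest = $41,306.05; pay $6,081.00 → $35,225.05
Quarter 4: $35,225.05 +$1,606.00 interest = $36,831.05; pay $6,081.00 → $30,750.05
Quarter 5: $30,750.05 +$1,606.00 interest = $32,356.05; pay $6,081.00 → $26,275.05
Quarter 6: $26,275.05 +$1,606.00 interest = $27,881.05; pay $6,081.00 → $21,800.05
Quarter 7: $21,800.05 +$1,606.00 interest = $23,406.05; pay $6,081.00 → $17,325.05

$17,325.05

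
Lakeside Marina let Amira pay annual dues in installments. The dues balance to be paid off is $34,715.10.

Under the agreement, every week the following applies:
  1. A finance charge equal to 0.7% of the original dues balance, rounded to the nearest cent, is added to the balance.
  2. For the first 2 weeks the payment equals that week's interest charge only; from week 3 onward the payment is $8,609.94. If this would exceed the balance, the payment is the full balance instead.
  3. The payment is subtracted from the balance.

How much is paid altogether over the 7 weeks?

Week 1: $34,715.10 +$243.01 interest = $34,958.11; pay $243.01 → $34,715.10
Week 2: $34,715.10 +$243.01 interest = $34,958.11; pay $243.01 → $34,715.10
Week 3: $34,715.10 +$243.01 interest = $34,958.11; pay $8,609.94 → $26,348.17
Week 4: $26,348.17 +$243.01 interest = $26,591.18; pay $8,609.94 → $17,981.24
Week 5: $17,981.24 +$243.01 interest = $18,224.25; pay $8,609.94 → $9,614.31
Week 6: $9,614.31 +$243.01 interest = $9,857.32; pay $8,609.94 → $1,247.38
Week 7: $1,247.38 +$243.01 interest = $1,490.39; pay $1,490.39 → $0.00
Total paid: $36,416.17

$36,416.17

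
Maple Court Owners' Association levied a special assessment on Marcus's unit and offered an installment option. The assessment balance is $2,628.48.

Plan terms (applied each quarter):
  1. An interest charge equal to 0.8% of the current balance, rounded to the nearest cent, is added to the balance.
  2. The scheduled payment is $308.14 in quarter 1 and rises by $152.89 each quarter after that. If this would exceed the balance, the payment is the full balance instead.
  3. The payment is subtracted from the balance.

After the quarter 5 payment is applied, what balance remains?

$0.00

Quarter 1: $2,628.48 +$21.03 interest = $2,649.51; pay $308.14 → $2,341.37
Quarter 2: $2,341.37 +$18.73 interest = $2,360.10; pay $461.03 → $1,899.07
Quarter 3: $1,899.07 +$15.19 interest = $1,914.26; pay $613.92 → $1,300.34
Quarter 4: $1,300.34 +$10.40 interest = $1,310.74; pay $766.81 → $543.93
Quarter 5: $543.93 +$4.35 interest = $548.28; pay $548.28 → $0.00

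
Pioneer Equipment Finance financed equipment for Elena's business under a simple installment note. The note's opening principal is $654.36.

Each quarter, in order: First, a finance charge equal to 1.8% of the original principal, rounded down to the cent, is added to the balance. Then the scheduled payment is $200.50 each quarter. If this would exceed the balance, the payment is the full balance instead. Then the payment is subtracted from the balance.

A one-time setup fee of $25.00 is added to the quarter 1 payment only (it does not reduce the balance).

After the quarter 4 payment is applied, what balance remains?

Quarter 1: opening $654.36; interest $11.77 → $666.13; payment $200.50 (+ $25.00 fee); balance $465.63
Quarter 2: opening $465.63; interest $11.77 → $477.40; payment $200.50; balance $276.90
Quarter 3: opening $276.90; interest $11.77 → $288.67; payment $200.50; balance $88.17
Quarter 4: opening $88.17; interest $11.77 → $99.94; payment $99.94; balance $0.00

$0.00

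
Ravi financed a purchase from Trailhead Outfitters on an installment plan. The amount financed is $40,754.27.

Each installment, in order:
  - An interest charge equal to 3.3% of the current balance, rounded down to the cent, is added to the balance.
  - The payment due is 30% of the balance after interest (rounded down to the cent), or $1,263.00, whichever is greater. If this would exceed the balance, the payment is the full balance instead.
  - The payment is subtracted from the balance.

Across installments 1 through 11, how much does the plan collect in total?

Installment 1: $40,754.27 +$1,344.89 interest = $42,099.16; pay $12,629.74 → $29,469.42
Installment 2: $29,469.42 +$972.49 interest = $30,441.91; pay $9,132.57 → $21,309.34
Installment 3: $21,309.34 +$703.20 interest = $22,012.54; pay $6,603.76 → $15,408.78
Installment 4: $15,408.78 +$508.48 interest = $15,917.26; pay $4,775.17 → $11,142.09
Installment 5: $11,142.09 +$367.68 interest = $11,509.77; pay $3,452.93 → $8,056.84
Installment 6: $8,056.84 +$265.87 interest = $8,322.71; pay $2,496.81 → $5,825.90
Installment 7: $5,825.90 +$192.25 interest = $6,018.15; pay $1,805.44 → $4,212.71
Installment 8: $4,212.71 +$139.01 interest = $4,351.72; pay $1,305.51 → $3,046.21
Installment 9: $3,046.21 +$100.52 interest = $3,146.73; pay $1,263.00 → $1,883.73
Installment 10: $1,883.73 +$62.16 interest = $1,945.89; pay $1,263.00 → $682.89
Installment 11: $682.89 +$22.53 interest = $705.42; pay $705.42 → $0.00
Total paid: $45,433.35

$45,433.35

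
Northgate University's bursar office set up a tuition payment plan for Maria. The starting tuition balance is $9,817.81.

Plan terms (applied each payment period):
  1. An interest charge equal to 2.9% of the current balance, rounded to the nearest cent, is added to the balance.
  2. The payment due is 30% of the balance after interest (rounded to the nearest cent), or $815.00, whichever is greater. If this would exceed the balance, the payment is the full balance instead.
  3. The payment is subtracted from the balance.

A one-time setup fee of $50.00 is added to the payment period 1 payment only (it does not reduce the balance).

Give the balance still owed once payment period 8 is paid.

Payment period 1: opening $9,817.81; interest $284.72 → $10,102.53; payment $3,030.76 (+ $50.00 fee); balance $7,071.77
Payment period 2: opening $7,071.77; interest $205.08 → $7,276.85; payment $2,183.06; balance $5,093.79
Payment period 3: opening $5,093.79; interest $147.72 → $5,241.51; payment $1,572.45; balance $3,669.06
Payment period 4: opening $3,669.06; interest $106.40 → $3,775.46; payment $1,132.64; balance $2,642.82
Payment period 5: opening $2,642.82; interest $76.64 → $2,719.46; payment $815.84; balance $1,903.62
Payment period 6: opening $1,903.62; interest $55.20 → $1,958.82; payment $815.00; balance $1,143.82
Payment period 7: opening $1,143.82; interest $33.17 → $1,176.99; payment $815.00; balance $361.99
Payment period 8: opening $361.99; interest $10.50 → $372.49; payment $372.49; balance $0.00

$0.00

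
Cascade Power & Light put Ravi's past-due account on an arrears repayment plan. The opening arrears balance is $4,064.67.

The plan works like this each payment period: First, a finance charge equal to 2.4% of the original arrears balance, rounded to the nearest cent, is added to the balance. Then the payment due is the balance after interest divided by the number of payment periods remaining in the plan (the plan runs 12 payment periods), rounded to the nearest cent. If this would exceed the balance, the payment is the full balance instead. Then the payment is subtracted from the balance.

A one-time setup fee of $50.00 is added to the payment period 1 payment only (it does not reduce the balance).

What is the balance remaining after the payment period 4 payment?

Payment period 1: $4,064.67 +$97.55 interest = $4,162.22; pay $346.85 (+ $50.00 fee) → $3,815.37
Payment period 2: $3,815.37 +$97.55 interest = $3,912.92; pay $355.72 → $3,557.20
Payment period 3: $3,557.20 +$97.55 interest = $3,654.75; pay $365.48 → $3,289.27
Payment period 4: $3,289.27 +$97.55 interest = $3,386.82; pay $376.31 → $3,010.51

$3,010.51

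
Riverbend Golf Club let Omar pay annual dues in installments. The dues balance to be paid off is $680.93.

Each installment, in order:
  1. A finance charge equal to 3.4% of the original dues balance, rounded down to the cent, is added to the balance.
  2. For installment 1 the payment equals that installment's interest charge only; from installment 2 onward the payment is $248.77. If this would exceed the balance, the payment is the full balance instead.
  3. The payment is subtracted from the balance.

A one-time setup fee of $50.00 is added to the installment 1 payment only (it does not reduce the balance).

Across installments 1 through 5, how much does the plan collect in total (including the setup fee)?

Installment 1: $680.93 +$23.15 interest = $704.08; pay $23.15 (+ $50.00 fee) → $680.93
Installment 2: $680.93 +$23.15 interest = $704.08; pay $248.77 → $455.31
Installment 3: $455.31 +$23.15 interest = $478.46; pay $248.77 → $229.69
Installment 4: $229.69 +$23.15 interest = $252.84; pay $248.77 → $4.07
Installment 5: $4.07 +$23.15 interest = $27.22; pay $27.22 → $0.00
Total paid: $846.68

$846.68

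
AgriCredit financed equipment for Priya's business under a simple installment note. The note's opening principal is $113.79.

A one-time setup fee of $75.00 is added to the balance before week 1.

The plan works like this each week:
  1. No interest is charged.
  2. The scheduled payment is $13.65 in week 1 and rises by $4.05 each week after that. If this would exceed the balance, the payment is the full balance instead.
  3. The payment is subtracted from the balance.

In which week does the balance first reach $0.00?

# | Opening | Payment | End bal
1 | $188.79 | $13.65 | $175.14
2 | $175.14 | $17.70 | $157.44
3 | $157.44 | $21.75 | $135.69
4 | $135.69 | $25.80 | $109.89
5 | $109.89 | $29.85 | $80.04
6 | $80.04 | $33.90 | $46.14
7 | $46.14 | $37.95 | $8.19
8 | $8.19 | $8.19 | $0.00
Balance reaches $0.00 in week 8.

8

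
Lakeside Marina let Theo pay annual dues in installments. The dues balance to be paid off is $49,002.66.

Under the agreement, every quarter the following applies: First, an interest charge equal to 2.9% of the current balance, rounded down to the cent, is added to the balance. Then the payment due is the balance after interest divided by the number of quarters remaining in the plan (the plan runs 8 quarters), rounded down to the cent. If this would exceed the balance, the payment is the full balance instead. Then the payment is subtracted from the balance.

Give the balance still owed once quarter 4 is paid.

$27,469.52

Quarter 1: opening $49,002.66; interest $1,421.07 → $50,423.73; payment $6,302.96; balance $44,120.77
Quarter 2: opening $44,120.77; interest $1,279.50 → $45,400.27; payment $6,485.75; balance $38,914.52
Quarter 3: opening $38,914.52; interest $1,128.52 → $40,043.04; payment $6,673.84; balance $33,369.20
Quarter 4: opening $33,369.20; interest $967.70 → $34,336.90; payment $6,867.38; balance $27,469.52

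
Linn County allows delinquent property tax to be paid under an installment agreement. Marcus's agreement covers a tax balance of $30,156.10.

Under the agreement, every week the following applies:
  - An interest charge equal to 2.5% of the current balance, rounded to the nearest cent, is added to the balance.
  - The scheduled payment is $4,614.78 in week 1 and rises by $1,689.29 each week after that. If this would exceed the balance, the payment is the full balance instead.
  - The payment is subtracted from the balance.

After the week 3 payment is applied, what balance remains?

Week 1: $30,156.10 +$753.90 interest = $30,910.00; pay $4,614.78 → $26,295.22
Week 2: $26,295.22 +$657.38 interest = $26,952.60; pay $6,304.07 → $20,648.53
Week 3: $20,648.53 +$516.21 interest = $21,164.74; pay $7,993.36 → $13,171.38

$13,171.38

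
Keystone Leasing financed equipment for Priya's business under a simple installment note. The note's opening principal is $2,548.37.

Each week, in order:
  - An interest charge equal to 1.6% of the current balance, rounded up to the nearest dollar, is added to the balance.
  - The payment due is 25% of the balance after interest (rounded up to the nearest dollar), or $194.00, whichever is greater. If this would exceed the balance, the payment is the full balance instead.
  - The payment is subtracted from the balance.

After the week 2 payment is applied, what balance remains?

$1,479.37

Week 1: $2,548.37 +$41.00 interest = $2,589.37; pay $648.00 → $1,941.37
Week 2: $1,941.37 +$32.00 interest = $1,973.37; pay $494.00 → $1,479.37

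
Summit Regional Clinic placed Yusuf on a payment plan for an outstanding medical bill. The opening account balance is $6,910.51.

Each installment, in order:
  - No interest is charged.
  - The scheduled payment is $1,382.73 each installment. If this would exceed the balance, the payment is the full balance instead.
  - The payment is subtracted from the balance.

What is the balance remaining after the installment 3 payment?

# | Opening | Payment | End bal
1 | $6,910.51 | $1,382.73 | $5,527.78
2 | $5,527.78 | $1,382.73 | $4,145.05
3 | $4,145.05 | $1,382.73 | $2,762.32

$2,762.32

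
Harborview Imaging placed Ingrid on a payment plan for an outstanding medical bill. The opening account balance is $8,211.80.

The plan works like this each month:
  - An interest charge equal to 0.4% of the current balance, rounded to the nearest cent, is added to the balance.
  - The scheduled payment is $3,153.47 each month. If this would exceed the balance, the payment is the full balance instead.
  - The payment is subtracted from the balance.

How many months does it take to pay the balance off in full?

3

# | Opening | Interest | Payment | End bal
1 | $8,211.80 | $32.85 | $3,153.47 | $5,091.18
2 | $5,091.18 | $20.36 | $3,153.47 | $1,958.07
3 | $1,958.07 | $7.83 | $1,965.90 | $0.00
Balance reaches $0.00 in month 3.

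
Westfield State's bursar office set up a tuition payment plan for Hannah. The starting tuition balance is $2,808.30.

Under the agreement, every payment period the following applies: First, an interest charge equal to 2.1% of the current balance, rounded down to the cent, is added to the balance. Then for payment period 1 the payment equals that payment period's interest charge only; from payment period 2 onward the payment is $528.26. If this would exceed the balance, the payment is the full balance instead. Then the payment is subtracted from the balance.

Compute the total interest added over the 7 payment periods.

# | Opening | Interest | Payment | End bal
1 | $2,808.30 | $58.97 | $58.97 | $2,808.30
2 | $2,808.30 | $58.97 | $528.26 | $2,339.01
3 | $2,339.01 | $49.11 | $528.26 | $1,859.86
4 | $1,859.86 | $39.05 | $528.26 | $1,370.65
5 | $1,370.65 | $28.78 | $528.26 | $871.17
6 | $871.17 | $18.29 | $528.26 | $361.20
7 | $361.20 | $7.58 | $368.78 | $0.00
Total interest: $58.97 + $58.97 + $49.11 + $39.05 + $28.78 + $18.29 + $7.58 = $260.75

$260.75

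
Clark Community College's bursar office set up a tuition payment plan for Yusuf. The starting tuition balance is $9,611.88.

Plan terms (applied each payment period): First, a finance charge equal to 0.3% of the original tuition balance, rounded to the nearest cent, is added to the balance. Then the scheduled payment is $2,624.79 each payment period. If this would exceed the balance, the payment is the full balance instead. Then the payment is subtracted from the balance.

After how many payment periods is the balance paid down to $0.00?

Payment period 1: $9,611.88 +$28.84 interest = $9,640.72; pay $2,624.79 → $7,015.93
Payment period 2: $7,015.93 +$28.84 interest = $7,044.77; pay $2,624.79 → $4,419.98
Payment period 3: $4,419.98 +$28.84 interest = $4,448.82; pay $2,624.79 → $1,824.03
Payment period 4: $1,824.03 +$28.84 interest = $1,852.87; pay $1,852.87 → $0.00
Balance reaches $0.00 in payment period 4.

4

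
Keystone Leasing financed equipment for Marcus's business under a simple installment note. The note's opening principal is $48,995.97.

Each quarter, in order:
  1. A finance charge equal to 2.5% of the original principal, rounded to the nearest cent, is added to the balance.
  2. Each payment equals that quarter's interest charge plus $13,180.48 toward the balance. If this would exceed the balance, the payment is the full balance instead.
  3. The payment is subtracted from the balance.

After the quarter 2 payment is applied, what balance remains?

$22,635.01

Quarter 1: $48,995.97 +$1,224.90 interest = $50,220.87; pay $14,405.38 → $35,815.49
Quarter 2: $35,815.49 +$1,224.90 interest = $37,040.39; pay $14,405.38 → $22,635.01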